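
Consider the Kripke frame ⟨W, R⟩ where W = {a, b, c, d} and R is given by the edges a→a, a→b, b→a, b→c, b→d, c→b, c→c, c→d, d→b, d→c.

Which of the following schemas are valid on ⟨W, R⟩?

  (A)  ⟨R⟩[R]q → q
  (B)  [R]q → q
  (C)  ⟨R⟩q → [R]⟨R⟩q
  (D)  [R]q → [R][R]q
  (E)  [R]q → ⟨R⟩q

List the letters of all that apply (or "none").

R is not reflexive: not b R b.
R is symmetric: every R-edge is matched by its reverse.
R is not transitive: a R b and b R c but not a R c.
R is not euclidean: b R a and b R c but not a R c.
R is serial: every world has an R-successor.
(A) ⟨R⟩[R]q → q (the dual of axiom B) characterises the symmetric frames. R is symmetric — valid.
(B) [R]q → q is axiom T; it is valid on a frame exactly when R is reflexive. R is not reflexive, so not valid.
(C) axiom 5: valid iff R is euclidean. R is not euclidean — not valid.
(D) axiom 4: valid iff R is transitive. R is not transitive — not valid.
(E) [R]q → ⟨R⟩q is axiom D, which corresponds to seriality. R is serial — valid.

A, E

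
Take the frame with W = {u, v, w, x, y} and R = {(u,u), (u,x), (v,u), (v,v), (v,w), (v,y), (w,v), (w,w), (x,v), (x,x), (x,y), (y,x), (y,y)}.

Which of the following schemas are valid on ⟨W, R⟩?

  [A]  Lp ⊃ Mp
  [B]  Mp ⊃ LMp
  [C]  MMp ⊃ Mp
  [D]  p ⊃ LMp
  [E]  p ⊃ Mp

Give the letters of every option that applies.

A, E

R is reflexive: each world relates to itself.
R is not symmetric: u R x but not x R u.
R is not transitive: u R x and x R v but not u R v.
R is not euclidean: u R x and u R u but not x R u.
R is serial: every world has an R-successor.
(A) Lp ⊃ Mp (axiom D) characterises the serial frames. R is serial — valid.
(B) Mp ⊃ LMp is axiom 5; it is valid on a frame exactly when R is euclidean. R is not euclidean, so not valid.
(C) MMp ⊃ Mp (the dual of axiom 4) characterises the transitive frames. R is not transitive — not valid.
(D) p ⊃ LMp (axiom B) characterises the symmetric frames. R is not symmetric — not valid.
(E) p ⊃ Mp (the dual of axiom T) characterises the reflexive frames. R is reflexive — valid.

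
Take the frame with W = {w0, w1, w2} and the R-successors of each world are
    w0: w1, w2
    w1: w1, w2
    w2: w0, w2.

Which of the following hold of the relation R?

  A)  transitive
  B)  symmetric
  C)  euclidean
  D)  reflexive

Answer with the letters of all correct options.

none

(A) not transitive: w0 R w2 and w2 R w0 but not w0 R w0.
(B) not symmetric: w0 R w1 but not w1 R w0.
(C) not euclidean: w0 R w2 and w0 R w1 but not w2 R w1.
(D) not reflexive: not w0 R w0.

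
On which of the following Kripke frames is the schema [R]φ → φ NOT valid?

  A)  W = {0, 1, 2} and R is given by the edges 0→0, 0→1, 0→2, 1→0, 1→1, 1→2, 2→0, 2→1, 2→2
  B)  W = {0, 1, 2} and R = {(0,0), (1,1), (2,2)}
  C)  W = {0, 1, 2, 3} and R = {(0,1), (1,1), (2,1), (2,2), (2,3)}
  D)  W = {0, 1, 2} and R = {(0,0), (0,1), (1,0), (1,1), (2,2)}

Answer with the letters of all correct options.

C

The schema [R]φ → φ is axiom T; it is valid on a frame iff R is reflexive.
(A) R is reflexive (each world relates to itself), so the schema is valid here.
(B) R is reflexive (each world relates to itself), so the schema is valid here.
(C) R is not reflexive (not 0 R 0), so the schema fails here.
(D) R is reflexive (each world relates to itself), so the schema is valid here.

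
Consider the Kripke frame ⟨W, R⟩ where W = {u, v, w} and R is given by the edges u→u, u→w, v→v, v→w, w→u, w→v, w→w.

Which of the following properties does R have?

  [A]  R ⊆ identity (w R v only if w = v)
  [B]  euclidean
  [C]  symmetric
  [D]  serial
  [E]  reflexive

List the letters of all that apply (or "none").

(A) not ⊆ identity: u R w with u ≠ w.
(B) not euclidean: w R u and w R v but not u R v.
(C) symmetric: every R-edge is matched by its reverse.
(D) serial: every world has an R-successor.
(E) reflexive: each world relates to itself.

C, D, E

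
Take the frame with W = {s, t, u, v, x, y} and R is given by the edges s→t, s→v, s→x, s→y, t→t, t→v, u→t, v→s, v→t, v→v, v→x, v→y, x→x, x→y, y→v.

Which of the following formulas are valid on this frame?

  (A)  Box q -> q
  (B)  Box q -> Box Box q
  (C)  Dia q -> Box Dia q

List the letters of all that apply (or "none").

none

R is not reflexive: not s R s.
R is not transitive: s R v and v R s but not s R s.
R is not euclidean: s R t and s R x but not t R x.
(A) Box q -> q is axiom T; it is valid on a frame exactly when R is reflexive. R is not reflexive, so not valid.
(B) Box q -> Box Box q is axiom 4, which corresponds to transitivity. R is not transitive — not valid.
(C) Dia q -> Box Dia q (axiom 5) characterises the euclidean frames. R is not euclidean — not valid.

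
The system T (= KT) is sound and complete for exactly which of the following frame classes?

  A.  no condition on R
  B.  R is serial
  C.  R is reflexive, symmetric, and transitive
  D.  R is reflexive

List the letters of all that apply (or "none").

(A) this class determines K, not T (= KT).
(B) this class determines D, not T (= KT).
(C) this class determines S5, not T (= KT).
(D) T (= KT) is sound and complete for exactly this class.

D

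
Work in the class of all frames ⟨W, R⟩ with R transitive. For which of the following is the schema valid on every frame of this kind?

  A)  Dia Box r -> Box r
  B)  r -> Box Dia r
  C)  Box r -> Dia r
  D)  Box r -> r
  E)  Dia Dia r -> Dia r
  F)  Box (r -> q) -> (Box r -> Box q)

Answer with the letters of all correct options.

(A) the dual of axiom 5: valid iff R is euclidean. Such an R need not be euclidean — not valid.
(B) r -> Box Dia r (axiom B) characterises the symmetric frames. Such an R need not be symmetric — not valid.
(C) Box r -> Dia r is axiom D, which corresponds to seriality. Such an R need not be serial — not valid.
(D) Box r -> r is axiom T; it is valid on a frame exactly when R is reflexive. Such an R need not be reflexive, so not valid.
(E) Dia Dia r -> Dia r is the dual of axiom 4; it is valid on a frame exactly when R is transitive. Every such R is transitive, so valid.
(F) this is just K, valid on every normal frame.

E, F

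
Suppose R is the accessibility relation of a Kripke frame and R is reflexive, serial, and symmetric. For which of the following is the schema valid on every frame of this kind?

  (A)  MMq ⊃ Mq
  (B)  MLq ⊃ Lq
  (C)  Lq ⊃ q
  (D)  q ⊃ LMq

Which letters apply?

C, D

(A) the dual of axiom 4: valid iff R is transitive. Such an R need not be transitive — not valid.
(B) MLq ⊃ Lq (the dual of axiom 5) characterises the euclidean frames. Such an R need not be euclidean — not valid.
(C) Lq ⊃ q is axiom T; it is valid on a frame exactly when R is reflexive. Every such R is reflexive, so valid.
(D) axiom B: valid iff R is symmetric. Every such R is symmetric — valid.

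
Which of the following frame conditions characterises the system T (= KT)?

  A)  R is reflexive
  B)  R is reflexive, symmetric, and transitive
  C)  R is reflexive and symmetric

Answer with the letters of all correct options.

(A) T (= KT) is sound and complete for exactly this class.
(B) this class determines S5, not T (= KT).
(C) this class determines B (= KTB), not T (= KT).

A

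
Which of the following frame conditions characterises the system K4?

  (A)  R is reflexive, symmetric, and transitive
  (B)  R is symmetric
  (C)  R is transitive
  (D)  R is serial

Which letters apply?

(A) this class determines S5, not K4.
(B) this class determines KB, not K4.
(C) K4 is sound and complete for exactly this class.
(D) this class determines D, not K4.

C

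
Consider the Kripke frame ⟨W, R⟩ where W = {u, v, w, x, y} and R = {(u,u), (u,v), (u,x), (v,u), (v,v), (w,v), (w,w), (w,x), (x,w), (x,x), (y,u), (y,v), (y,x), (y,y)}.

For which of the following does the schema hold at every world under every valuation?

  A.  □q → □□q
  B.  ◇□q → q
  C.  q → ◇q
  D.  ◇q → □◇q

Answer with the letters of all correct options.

R is reflexive: each world relates to itself.
R is not symmetric: u R x but not x R u.
R is not transitive: u R x and x R w but not u R w.
R is not euclidean: u R v and u R x but not v R x.
(A) □q → □□q is axiom 4; it is valid on a frame exactly when R is transitive. R is not transitive, so not valid.
(B) ◇□q → q (the dual of axiom B) characterises the symmetric frames. R is not symmetric — not valid.
(C) the dual of axiom T: valid iff R is reflexive. R is reflexive — valid.
(D) axiom 5: valid iff R is euclidean. R is not euclidean — not valid.

C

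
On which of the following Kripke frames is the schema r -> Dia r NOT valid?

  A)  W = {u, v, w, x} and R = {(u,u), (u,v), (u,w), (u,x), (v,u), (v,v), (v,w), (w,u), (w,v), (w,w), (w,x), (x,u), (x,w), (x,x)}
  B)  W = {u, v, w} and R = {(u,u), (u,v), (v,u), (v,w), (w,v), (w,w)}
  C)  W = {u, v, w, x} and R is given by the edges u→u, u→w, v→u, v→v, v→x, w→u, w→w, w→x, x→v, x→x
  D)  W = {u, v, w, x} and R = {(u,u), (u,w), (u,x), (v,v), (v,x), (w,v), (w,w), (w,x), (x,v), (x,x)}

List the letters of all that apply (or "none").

The schema r -> Dia r is the dual of axiom T; it is valid on a frame iff R is reflexive.
(A) R is reflexive (each world relates to itself), so the schema is valid here.
(B) R is not reflexive (not v R v), so the schema fails here.
(C) R is reflexive (each world relates to itself), so the schema is valid here.
(D) R is reflexive (each world relates to itself), so the schema is valid here.

B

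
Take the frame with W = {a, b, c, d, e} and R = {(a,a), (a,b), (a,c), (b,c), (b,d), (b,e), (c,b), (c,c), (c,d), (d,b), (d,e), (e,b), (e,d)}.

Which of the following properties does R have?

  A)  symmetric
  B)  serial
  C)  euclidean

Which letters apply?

(A) not symmetric: a R b but not b R a.
(B) serial: every world has an R-successor.
(C) not euclidean: a R b and a R a but not b R a.

B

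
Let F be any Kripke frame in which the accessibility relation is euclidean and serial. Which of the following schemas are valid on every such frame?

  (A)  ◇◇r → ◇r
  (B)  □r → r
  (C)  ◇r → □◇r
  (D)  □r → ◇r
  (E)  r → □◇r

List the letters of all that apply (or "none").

(A) ◇◇r → ◇r (the dual of axiom 4) characterises the transitive frames. Such an R need not be transitive — not valid.
(B) axiom T: valid iff R is reflexive. Such an R need not be reflexive — not valid.
(C) ◇r → □◇r (axiom 5) characterises the euclidean frames. Every such R is euclidean — valid.
(D) axiom D: valid iff R is serial. Every such R is serial — valid.
(E) r → □◇r is axiom B, which corresponds to symmetry. Such an R need not be symmetric — not valid.

C, D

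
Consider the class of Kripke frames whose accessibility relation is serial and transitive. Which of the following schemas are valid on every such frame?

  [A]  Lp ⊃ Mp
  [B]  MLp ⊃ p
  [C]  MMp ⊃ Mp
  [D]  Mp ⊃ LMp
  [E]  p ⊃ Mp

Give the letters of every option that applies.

(A) Lp ⊃ Mp (axiom D) characterises the serial frames. Every such R is serial — valid.
(B) MLp ⊃ p (the dual of axiom B) characterises the symmetric frames. Such an R need not be symmetric — not valid.
(C) the dual of axiom 4: valid iff R is transitive. Every such R is transitive — valid.
(D) Mp ⊃ LMp is axiom 5; it is valid on a frame exactly when R is euclidean. Such an R need not be euclidean, so not valid.
(E) p ⊃ Mp is the dual of axiom T, which corresponds to reflexivity. Such an R need not be reflexive — not valid.

A, C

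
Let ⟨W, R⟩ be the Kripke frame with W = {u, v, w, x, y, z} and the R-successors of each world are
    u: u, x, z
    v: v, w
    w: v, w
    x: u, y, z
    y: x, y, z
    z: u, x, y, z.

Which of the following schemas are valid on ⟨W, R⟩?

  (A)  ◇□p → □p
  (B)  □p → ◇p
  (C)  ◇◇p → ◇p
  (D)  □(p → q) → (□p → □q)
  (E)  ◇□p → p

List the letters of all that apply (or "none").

R is symmetric: every R-edge is matched by its reverse.
R is not transitive: u R x and x R y but not u R y.
R is not euclidean: x R u and x R y but not u R y.
R is serial: every world has an R-successor.
(A) ◇□p → □p is the dual of axiom 5; it is valid on a frame exactly when R is euclidean. R is not euclidean, so not valid.
(B) □p → ◇p is axiom D, which corresponds to seriality. R is serial — valid.
(C) ◇◇p → ◇p (the dual of axiom 4) characterises the transitive frames. R is not transitive — not valid.
(D) □(p → q) → (□p → □q) is the K axiom; it holds on all frames — valid.
(E) ◇□p → p (the dual of axiom B) characterises the symmetric frames. R is symmetric — valid.

B, D, E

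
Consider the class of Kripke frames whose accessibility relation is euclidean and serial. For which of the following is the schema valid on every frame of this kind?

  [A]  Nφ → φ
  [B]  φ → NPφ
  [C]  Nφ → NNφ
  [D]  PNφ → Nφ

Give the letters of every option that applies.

(A) axiom T: valid iff R is reflexive. Such an R need not be reflexive — not valid.
(B) φ → NPφ is axiom B, which corresponds to symmetry. Such an R need not be symmetric — not valid.
(C) Nφ → NNφ (axiom 4) characterises the transitive frames. Such an R need not be transitive — not valid.
(D) the dual of axiom 5: valid iff R is euclidean. Every such R is euclidean — valid.

D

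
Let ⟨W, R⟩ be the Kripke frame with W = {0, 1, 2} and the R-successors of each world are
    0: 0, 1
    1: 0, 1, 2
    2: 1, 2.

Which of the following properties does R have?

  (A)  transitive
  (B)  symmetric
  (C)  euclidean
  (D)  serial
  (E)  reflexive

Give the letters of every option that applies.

B, D, E

(A) not transitive: 0 R 1 and 1 R 2 but not 0 R 2.
(B) symmetric: every R-edge is matched by its reverse.
(C) not euclidean: 1 R 0 and 1 R 2 but not 0 R 2.
(D) serial: every world has an R-successor.
(E) reflexive: each world relates to itself.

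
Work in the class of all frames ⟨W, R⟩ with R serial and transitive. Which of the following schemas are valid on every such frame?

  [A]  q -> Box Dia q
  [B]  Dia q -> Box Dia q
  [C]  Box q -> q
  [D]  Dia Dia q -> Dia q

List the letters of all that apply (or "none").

(A) q -> Box Dia q is axiom B; it is valid on a frame exactly when R is symmetric. Such an R need not be symmetric, so not valid.
(B) axiom 5: valid iff R is euclidean. Such an R need not be euclidean — not valid.
(C) Box q -> q is axiom T; it is valid on a frame exactly when R is reflexive. Such an R need not be reflexive, so not valid.
(D) Dia Dia q -> Dia q (the dual of axiom 4) characterises the transitive frames. Every such R is transitive — valid.

D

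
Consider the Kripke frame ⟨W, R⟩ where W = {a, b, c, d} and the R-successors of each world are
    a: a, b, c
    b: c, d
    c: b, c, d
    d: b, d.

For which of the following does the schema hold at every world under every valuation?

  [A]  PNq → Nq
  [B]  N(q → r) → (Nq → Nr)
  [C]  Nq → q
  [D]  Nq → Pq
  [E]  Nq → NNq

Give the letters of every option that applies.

R is not reflexive: not b R b.
R is not transitive: a R b and b R d but not a R d.
R is not euclidean: a R b and a R a but not b R a.
R is serial: every world has an R-successor.
(A) PNq → Nq is the dual of axiom 5; it is valid on a frame exactly when R is euclidean. R is not euclidean, so not valid.
(B) N(q → r) → (Nq → Nr) is axiom K, valid on every Kripke frame — valid.
(C) Nq → q is axiom T, which corresponds to reflexivity. R is not reflexive — not valid.
(D) axiom D: valid iff R is serial. R is serial — valid.
(E) axiom 4: valid iff R is transitive. R is not transitive — not valid.

B, D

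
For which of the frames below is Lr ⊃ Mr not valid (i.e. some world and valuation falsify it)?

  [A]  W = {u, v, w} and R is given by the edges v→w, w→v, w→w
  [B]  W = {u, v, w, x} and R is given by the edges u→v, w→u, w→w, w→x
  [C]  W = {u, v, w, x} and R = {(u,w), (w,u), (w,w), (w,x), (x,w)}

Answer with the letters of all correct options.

A, B, C

The schema Lr ⊃ Mr is axiom D; it is valid on a frame iff R is serial.
(A) R is not serial (u has no R-successor), so the schema fails here.
(B) R is not serial (v has no R-successor), so the schema fails here.
(C) R is not serial (v has no R-successor), so the schema fails here.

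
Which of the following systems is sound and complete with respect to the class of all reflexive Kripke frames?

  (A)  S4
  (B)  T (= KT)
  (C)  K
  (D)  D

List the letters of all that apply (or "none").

(A) S4 is determined by the class of reflexive and transitive frames.
(B) T (= KT) is determined by exactly this class.
(C) K is determined by the class of arbitrary frames.
(D) D is determined by the class of serial frames.

B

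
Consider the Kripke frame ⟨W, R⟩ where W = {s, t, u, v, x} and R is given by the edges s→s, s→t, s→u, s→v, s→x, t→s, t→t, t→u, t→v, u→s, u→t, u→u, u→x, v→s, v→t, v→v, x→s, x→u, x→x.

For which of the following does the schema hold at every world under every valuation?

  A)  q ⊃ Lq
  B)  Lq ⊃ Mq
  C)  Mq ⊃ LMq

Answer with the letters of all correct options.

B

R is not euclidean: s R t and s R x but not t R x.
R is serial: every world has an R-successor.
R is not a subset of the identity: s R t with s ≠ t.
(A) q ⊃ Lq (equivalent to ◇p→p) corresponds to R being a subset of the identity. Here R ⊄ identity, so not valid.
(B) Lq ⊃ Mq (axiom D) characterises the serial frames. R is serial — valid.
(C) axiom 5: valid iff R is euclidean. R is not euclidean — not valid.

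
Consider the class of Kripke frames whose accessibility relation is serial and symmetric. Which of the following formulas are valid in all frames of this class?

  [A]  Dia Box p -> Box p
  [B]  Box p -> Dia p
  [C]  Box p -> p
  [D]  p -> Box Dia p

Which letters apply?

(A) Dia Box p -> Box p is the dual of axiom 5, which corresponds to the euclidean property. Such an R need not be euclidean — not valid.
(B) Box p -> Dia p is axiom D, which corresponds to seriality. Every such R is serial — valid.
(C) Box p -> p is axiom T; it is valid on a frame exactly when R is reflexive. Such an R need not be reflexive, so not valid.
(D) p -> Box Dia p (axiom B) characterises the symmetric frames. Every such R is symmetric — valid.

B, D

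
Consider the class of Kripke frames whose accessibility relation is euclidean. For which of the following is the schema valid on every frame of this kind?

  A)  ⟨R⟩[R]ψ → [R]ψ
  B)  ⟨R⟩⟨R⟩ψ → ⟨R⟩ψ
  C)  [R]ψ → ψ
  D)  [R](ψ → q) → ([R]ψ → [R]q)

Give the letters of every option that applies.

A, D

(A) ⟨R⟩[R]ψ → [R]ψ is the dual of axiom 5, which corresponds to the euclidean property. Every such R is euclidean — valid.
(B) ⟨R⟩⟨R⟩ψ → ⟨R⟩ψ (the dual of axiom 4) characterises the transitive frames. Such an R need not be transitive — not valid.
(C) axiom T: valid iff R is reflexive. Such an R need not be reflexive — not valid.
(D) this is just K, valid on every normal frame.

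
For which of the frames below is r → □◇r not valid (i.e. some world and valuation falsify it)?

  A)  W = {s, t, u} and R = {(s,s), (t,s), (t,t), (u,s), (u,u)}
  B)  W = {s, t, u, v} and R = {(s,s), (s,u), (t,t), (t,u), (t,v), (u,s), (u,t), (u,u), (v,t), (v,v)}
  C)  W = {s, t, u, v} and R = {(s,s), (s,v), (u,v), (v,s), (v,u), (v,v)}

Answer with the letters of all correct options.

The schema r → □◇r is axiom B; it is valid on a frame iff R is symmetric.
(A) R is not symmetric (t R s but not s R t), so the schema fails here.
(B) R is symmetric (every R-edge is matched by its reverse), so the schema is valid here.
(C) R is symmetric (every R-edge is matched by its reverse), so the schema is valid here.

A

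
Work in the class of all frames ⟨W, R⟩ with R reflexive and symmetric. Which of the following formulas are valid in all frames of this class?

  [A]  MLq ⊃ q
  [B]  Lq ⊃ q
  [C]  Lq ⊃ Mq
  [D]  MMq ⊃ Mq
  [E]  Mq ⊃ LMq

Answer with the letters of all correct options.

Reflexive relations are serial.
(A) the dual of axiom B: valid iff R is symmetric. Every such R is symmetric — valid.
(B) axiom T: valid iff R is reflexive. Every such R is reflexive — valid.
(C) Lq ⊃ Mq (axiom D) characterises the serial frames. Every such R is serial — valid.
(D) the dual of axiom 4: valid iff R is transitive. Such an R need not be transitive — not valid.
(E) Mq ⊃ LMq is axiom 5; it is valid on a frame exactly when R is euclidean. Such an R need not be euclidean, so not valid.

A, B, C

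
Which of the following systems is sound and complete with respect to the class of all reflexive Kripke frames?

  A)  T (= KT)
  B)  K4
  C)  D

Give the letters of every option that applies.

(A) T (= KT) is determined by exactly this class.
(B) K4 is determined by the class of transitive frames.
(C) D is determined by the class of serial frames.

A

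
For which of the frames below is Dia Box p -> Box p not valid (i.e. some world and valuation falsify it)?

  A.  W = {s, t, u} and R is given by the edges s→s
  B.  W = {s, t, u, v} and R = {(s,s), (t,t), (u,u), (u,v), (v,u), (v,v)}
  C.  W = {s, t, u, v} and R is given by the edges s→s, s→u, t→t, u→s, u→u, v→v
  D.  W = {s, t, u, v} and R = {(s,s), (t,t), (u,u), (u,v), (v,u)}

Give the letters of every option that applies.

The schema Dia Box p -> Box p is the dual of axiom 5; it is valid on a frame iff R is euclidean.
(A) R is euclidean (any two R-successors of the same world are R-related), so the schema is valid here.
(B) R is euclidean (any two R-successors of the same world are R-related), so the schema is valid here.
(C) R is euclidean (any two R-successors of the same world are R-related), so the schema is valid here.
(D) R is not euclidean (u R v and u R v but not v R v), so the schema fails here.

D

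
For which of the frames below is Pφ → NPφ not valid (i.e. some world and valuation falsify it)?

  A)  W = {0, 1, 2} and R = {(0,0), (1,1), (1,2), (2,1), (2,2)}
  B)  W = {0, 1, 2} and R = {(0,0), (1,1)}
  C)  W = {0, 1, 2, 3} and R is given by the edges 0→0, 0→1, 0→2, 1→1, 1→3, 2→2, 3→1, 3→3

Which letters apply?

C

The schema Pφ → NPφ is axiom 5; it is valid on a frame iff R is euclidean.
(A) R is euclidean (any two R-successors of the same world are R-related), so the schema is valid here.
(B) R is euclidean (any two R-successors of the same world are R-related), so the schema is valid here.
(C) R is not euclidean (0 R 1 and 0 R 0 but not 1 R 0), so the schema fails here.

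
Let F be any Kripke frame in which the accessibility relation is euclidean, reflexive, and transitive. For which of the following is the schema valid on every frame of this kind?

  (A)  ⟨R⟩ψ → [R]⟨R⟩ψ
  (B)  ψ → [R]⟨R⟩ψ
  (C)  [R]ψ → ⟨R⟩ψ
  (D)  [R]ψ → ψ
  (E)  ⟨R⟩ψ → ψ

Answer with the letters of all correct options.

A relation that is euclidean, reflexive, and transitive is also serial and symmetric.
(A) axiom 5: valid iff R is euclidean. Every such R is euclidean — valid.
(B) ψ → [R]⟨R⟩ψ is axiom B; it is valid on a frame exactly when R is symmetric. Every such R is symmetric, so valid.
(C) [R]ψ → ⟨R⟩ψ (axiom D) characterises the serial frames. Every such R is serial — valid.
(D) [R]ψ → ψ is axiom T, which corresponds to reflexivity. Every such R is reflexive — valid.
(E) ⟨R⟩ψ → ψ is valid only on frames where every R-edge is a self-loop. Such an R need not be a subset of the identity — not valid.

A, B, C, D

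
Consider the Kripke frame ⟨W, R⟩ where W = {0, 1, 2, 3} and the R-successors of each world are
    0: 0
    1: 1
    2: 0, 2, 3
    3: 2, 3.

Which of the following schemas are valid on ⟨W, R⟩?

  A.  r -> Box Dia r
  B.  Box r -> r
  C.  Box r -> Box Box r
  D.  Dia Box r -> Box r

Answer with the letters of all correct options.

B

R is reflexive: each world relates to itself.
R is not symmetric: 2 R 0 but not 0 R 2.
R is not transitive: 3 R 2 and 2 R 0 but not 3 R 0.
R is not euclidean: 2 R 0 and 2 R 2 but not 0 R 2.
(A) r -> Box Dia r is axiom B, which corresponds to symmetry. R is not symmetric — not valid.
(B) Box r -> r (axiom T) characterises the reflexive frames. R is reflexive — valid.
(C) Box r -> Box Box r (axiom 4) characterises the transitive frames. R is not transitive — not valid.
(D) Dia Box r -> Box r (the dual of axiom 5) characterises the euclidean frames. R is not euclidean — not valid.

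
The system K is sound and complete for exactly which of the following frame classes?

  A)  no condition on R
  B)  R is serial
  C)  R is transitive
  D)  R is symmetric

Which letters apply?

A

(A) K is sound and complete for exactly this class.
(B) this class determines D, not K.
(C) this class determines K4, not K.
(D) this class determines KB, not K.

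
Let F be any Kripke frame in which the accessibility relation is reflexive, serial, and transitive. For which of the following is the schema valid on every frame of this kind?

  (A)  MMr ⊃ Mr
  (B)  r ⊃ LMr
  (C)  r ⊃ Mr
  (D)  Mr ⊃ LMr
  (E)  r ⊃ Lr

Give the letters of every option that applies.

A, C

(A) MMr ⊃ Mr (the dual of axiom 4) characterises the transitive frames. Every such R is transitive — valid.
(B) axiom B: valid iff R is symmetric. Such an R need not be symmetric — not valid.
(C) r ⊃ Mr (the dual of axiom T) characterises the reflexive frames. Every such R is reflexive — valid.
(D) Mr ⊃ LMr is axiom 5; it is valid on a frame exactly when R is euclidean. Such an R need not be euclidean, so not valid.
(E) r ⊃ Lr is equivalent to ◇p→p; it holds exactly when R ⊆ identity. Such an R need not be a subset of the identity — not valid.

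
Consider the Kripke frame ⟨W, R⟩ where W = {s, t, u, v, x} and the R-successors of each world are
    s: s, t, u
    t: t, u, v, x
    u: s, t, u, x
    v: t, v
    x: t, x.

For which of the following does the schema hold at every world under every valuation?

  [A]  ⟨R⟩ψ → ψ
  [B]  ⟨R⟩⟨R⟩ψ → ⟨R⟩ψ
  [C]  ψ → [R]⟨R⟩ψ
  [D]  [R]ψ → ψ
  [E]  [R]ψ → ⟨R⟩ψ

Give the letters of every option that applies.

R is reflexive: each world relates to itself.
R is not symmetric: s R t but not t R s.
R is not transitive: s R t and t R v but not s R v.
R is serial: every world has an R-successor.
R is not a subset of the identity: s R t with s ≠ t.
(A) ⟨R⟩ψ → ψ (the converse of T) corresponds to R being a subset of the identity. Here R ⊄ identity, so not valid.
(B) ⟨R⟩⟨R⟩ψ → ⟨R⟩ψ is the dual of axiom 4; it is valid on a frame exactly when R is transitive. R is not transitive, so not valid.
(C) ψ → [R]⟨R⟩ψ is axiom B; it is valid on a frame exactly when R is symmetric. R is not symmetric, so not valid.
(D) axiom T: valid iff R is reflexive. R is reflexive — valid.
(E) [R]ψ → ⟨R⟩ψ is axiom D; it is valid on a frame exactly when R is serial. R is serial, so valid.

D, E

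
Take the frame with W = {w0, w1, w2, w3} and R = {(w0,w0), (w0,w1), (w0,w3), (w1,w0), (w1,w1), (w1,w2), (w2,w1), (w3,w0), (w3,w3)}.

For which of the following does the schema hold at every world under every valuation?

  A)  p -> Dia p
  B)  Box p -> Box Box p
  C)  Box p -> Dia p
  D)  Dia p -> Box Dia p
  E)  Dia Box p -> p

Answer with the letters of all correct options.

C, E

R is not reflexive: not w2 R w2.
R is symmetric: every R-edge is matched by its reverse.
R is not transitive: w0 R w1 and w1 R w2 but not w0 R w2.
R is not euclidean: w0 R w1 and w0 R w3 but not w1 R w3.
R is serial: every world has an R-successor.
(A) p -> Dia p (the dual of axiom T) characterises the reflexive frames. R is not reflexive — not valid.
(B) axiom 4: valid iff R is transitive. R is not transitive — not valid.
(C) axiom D: valid iff R is serial. R is serial — valid.
(D) axiom 5: valid iff R is euclidean. R is not euclidean — not valid.
(E) Dia Box p -> p (the dual of axiom B) characterises the symmetric frames. R is symmetric — valid.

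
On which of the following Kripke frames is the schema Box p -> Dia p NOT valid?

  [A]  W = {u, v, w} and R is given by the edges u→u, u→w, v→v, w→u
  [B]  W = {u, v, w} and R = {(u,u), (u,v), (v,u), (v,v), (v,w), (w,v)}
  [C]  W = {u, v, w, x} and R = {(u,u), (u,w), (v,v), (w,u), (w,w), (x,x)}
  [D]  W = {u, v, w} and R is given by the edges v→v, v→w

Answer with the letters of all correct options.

The schema Box p -> Dia p is axiom D; it is valid on a frame iff R is serial.
(A) R is serial (every world has an R-successor), so the schema is valid here.
(B) R is serial (every world has an R-successor), so the schema is valid here.
(C) R is serial (every world has an R-successor), so the schema is valid here.
(D) R is not serial (u has no R-successor), so the schema fails here.

D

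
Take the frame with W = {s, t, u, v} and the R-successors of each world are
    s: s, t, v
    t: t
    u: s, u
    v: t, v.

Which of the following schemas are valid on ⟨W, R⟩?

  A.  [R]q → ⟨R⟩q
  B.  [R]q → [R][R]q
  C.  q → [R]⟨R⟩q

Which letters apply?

R is not symmetric: s R t but not t R s.
R is not transitive: u R s and s R t but not u R t.
R is serial: every world has an R-successor.
(A) [R]q → ⟨R⟩q (axiom D) characterises the serial frames. R is serial — valid.
(B) [R]q → [R][R]q (axiom 4) characterises the transitive frames. R is not transitive — not valid.
(C) q → [R]⟨R⟩q is axiom B, which corresponds to symmetry. R is not symmetric — not valid.

A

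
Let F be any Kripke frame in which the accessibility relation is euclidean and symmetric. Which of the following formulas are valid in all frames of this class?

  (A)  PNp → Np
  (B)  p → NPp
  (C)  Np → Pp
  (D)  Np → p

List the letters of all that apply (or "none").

A, B

A symmetric euclidean relation is transitive (uRv and vRw give vRu by symmetry, then uRw by the euclidean condition, applied at v).
(A) PNp → Np is the dual of axiom 5; it is valid on a frame exactly when R is euclidean. Every such R is euclidean, so valid.
(B) p → NPp is axiom B; it is valid on a frame exactly when R is symmetric. Every such R is symmetric, so valid.
(C) Np → Pp is axiom D; it is valid on a frame exactly when R is serial. Such an R need not be serial, so not valid.
(D) axiom T: valid iff R is reflexive. Such an R need not be reflexive — not valid.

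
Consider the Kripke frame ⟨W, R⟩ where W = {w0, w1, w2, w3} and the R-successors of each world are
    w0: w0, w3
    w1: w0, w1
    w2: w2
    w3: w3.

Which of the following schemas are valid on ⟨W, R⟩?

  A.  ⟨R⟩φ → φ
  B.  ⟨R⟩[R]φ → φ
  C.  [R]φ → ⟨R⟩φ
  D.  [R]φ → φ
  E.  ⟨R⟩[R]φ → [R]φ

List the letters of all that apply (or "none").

C, D

R is reflexive: each world relates to itself.
R is not symmetric: w0 R w3 but not w3 R w0.
R is not euclidean: w0 R w3 and w0 R w0 but not w3 R w0.
R is serial: every world has an R-successor.
R is not a subset of the identity: w0 R w3 with w0 ≠ w3.
(A) ⟨R⟩φ → φ is the converse of T; it holds exactly when R ⊆ identity. Here R ⊄ identity — not valid.
(B) ⟨R⟩[R]φ → φ is the dual of axiom B; it is valid on a frame exactly when R is symmetric. R is not symmetric, so not valid.
(C) [R]φ → ⟨R⟩φ is axiom D, which corresponds to seriality. R is serial — valid.
(D) axiom T: valid iff R is reflexive. R is reflexive — valid.
(E) ⟨R⟩[R]φ → [R]φ is the dual of axiom 5, which corresponds to the euclidean property. R is not euclidean — not valid.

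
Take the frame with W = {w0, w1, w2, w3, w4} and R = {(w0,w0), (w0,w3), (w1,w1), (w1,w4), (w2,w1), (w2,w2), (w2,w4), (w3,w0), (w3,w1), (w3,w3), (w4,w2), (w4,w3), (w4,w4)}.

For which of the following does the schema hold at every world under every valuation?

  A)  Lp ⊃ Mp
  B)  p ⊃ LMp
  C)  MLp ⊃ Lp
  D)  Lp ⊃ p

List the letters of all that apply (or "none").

R is reflexive: each world relates to itself.
R is not symmetric: w1 R w4 but not w4 R w1.
R is not euclidean: w1 R w4 and w1 R w1 but not w4 R w1.
R is serial: every world has an R-successor.
(A) axiom D: valid iff R is serial. R is serial — valid.
(B) axiom B: valid iff R is symmetric. R is not symmetric — not valid.
(C) MLp ⊃ Lp is the dual of axiom 5, which corresponds to the euclidean property. R is not euclidean — not valid.
(D) Lp ⊃ p (axiom T) characterises the reflexive frames. R is reflexive — valid.

A, D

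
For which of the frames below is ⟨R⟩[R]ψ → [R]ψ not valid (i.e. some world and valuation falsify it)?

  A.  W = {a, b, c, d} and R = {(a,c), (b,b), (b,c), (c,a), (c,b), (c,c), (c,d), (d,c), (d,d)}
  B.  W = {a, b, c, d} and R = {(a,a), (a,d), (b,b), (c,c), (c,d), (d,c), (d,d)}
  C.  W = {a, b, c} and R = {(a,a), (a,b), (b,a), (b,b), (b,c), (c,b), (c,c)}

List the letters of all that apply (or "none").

A, B, C

The schema ⟨R⟩[R]ψ → [R]ψ is the dual of axiom 5; it is valid on a frame iff R is euclidean.
(A) R is not euclidean (c R a and c R b but not a R b), so the schema fails here.
(B) R is not euclidean (a R d and a R a but not d R a), so the schema fails here.
(C) R is not euclidean (b R a and b R c but not a R c), so the schema fails here.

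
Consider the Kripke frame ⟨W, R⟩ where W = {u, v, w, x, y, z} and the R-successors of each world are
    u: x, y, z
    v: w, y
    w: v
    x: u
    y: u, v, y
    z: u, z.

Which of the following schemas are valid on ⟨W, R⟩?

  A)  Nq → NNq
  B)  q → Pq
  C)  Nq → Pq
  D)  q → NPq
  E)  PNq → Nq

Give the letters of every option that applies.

R is not reflexive: not u R u.
R is symmetric: every R-edge is matched by its reverse.
R is not transitive: u R x and x R u but not u R u.
R is not euclidean: u R x and u R y but not x R y.
R is serial: every world has an R-successor.
(A) Nq → NNq is axiom 4; it is valid on a frame exactly when R is transitive. R is not transitive, so not valid.
(B) q → Pq (the dual of axiom T) characterises the reflexive frames. R is not reflexive — not valid.
(C) axiom D: valid iff R is serial. R is serial — valid.
(D) axiom B: valid iff R is symmetric. R is symmetric — valid.
(E) the dual of axiom 5: valid iff R is euclidean. R is not euclidean — not valid.

C, D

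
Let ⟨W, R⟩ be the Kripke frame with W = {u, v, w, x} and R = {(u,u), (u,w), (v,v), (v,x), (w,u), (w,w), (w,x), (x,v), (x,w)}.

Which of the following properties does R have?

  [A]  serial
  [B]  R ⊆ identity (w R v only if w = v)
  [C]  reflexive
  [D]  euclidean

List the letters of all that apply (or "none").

(A) serial: every world has an R-successor.
(B) not ⊆ identity: u R w with u ≠ w.
(C) not reflexive: not x R x.
(D) not euclidean: w R u and w R x but not u R x.

A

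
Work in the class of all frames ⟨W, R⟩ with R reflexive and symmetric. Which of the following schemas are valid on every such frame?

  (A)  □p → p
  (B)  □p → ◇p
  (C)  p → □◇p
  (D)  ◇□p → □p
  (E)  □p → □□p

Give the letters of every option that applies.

A, B, C

Reflexive relations are serial.
(A) □p → p (axiom T) characterises the reflexive frames. Every such R is reflexive — valid.
(B) axiom D: valid iff R is serial. Every such R is serial — valid.
(C) p → □◇p (axiom B) characterises the symmetric frames. Every such R is symmetric — valid.
(D) ◇□p → □p is the dual of axiom 5; it is valid on a frame exactly when R is euclidean. Such an R need not be euclidean, so not valid.
(E) □p → □□p is axiom 4; it is valid on a frame exactly when R is transitive. Such an R need not be transitive, so not valid.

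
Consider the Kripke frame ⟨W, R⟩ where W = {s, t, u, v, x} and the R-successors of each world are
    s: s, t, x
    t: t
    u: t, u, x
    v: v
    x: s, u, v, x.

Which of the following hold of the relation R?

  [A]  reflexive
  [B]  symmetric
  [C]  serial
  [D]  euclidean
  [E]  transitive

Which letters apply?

(A) reflexive: each world relates to itself.
(B) not symmetric: s R t but not t R s.
(C) serial: every world has an R-successor.
(D) not euclidean: s R t and s R s but not t R s.
(E) not transitive: s R x and x R u but not s R u.

A, C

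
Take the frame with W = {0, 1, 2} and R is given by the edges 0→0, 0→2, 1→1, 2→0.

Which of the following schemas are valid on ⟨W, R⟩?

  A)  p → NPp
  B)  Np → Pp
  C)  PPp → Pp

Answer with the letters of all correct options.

A, B

R is symmetric: every R-edge is matched by its reverse.
R is not transitive: 2 R 0 and 0 R 2 but not 2 R 2.
R is serial: every world has an R-successor.
(A) axiom B: valid iff R is symmetric. R is symmetric — valid.
(B) Np → Pp is axiom D; it is valid on a frame exactly when R is serial. R is serial, so valid.
(C) PPp → Pp is the dual of axiom 4, which corresponds to transitivity. R is not transitive — not valid.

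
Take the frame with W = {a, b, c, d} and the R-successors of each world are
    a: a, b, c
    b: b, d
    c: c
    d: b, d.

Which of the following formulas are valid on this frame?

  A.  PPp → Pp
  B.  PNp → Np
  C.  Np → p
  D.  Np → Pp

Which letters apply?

R is reflexive: each world relates to itself.
R is not transitive: a R b and b R d but not a R d.
R is not euclidean: a R b and a R a but not b R a.
R is serial: every world has an R-successor.
(A) the dual of axiom 4: valid iff R is transitive. R is not transitive — not valid.
(B) PNp → Np is the dual of axiom 5, which corresponds to the euclidean property. R is not euclidean — not valid.
(C) axiom T: valid iff R is reflexive. R is reflexive — valid.
(D) axiom D: valid iff R is serial. R is serial — valid.

C, D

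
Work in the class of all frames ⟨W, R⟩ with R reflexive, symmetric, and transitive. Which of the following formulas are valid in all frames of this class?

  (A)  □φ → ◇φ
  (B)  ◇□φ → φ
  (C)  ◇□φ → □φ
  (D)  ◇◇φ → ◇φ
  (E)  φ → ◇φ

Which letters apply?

A relation that is reflexive, symmetric, and transitive is also euclidean and serial.
(A) □φ → ◇φ is axiom D; it is valid on a frame exactly when R is serial. Every such R is serial, so valid.
(B) ◇□φ → φ is the dual of axiom B, which corresponds to symmetry. Every such R is symmetric — valid.
(C) ◇□φ → □φ is the dual of axiom 5, which corresponds to the euclidean property. Every such R is euclidean — valid.
(D) ◇◇φ → ◇φ is the dual of axiom 4; it is valid on a frame exactly when R is transitive. Every such R is transitive, so valid.
(E) φ → ◇φ is the dual of axiom T, which corresponds to reflexivity. Every such R is reflexive — valid.

A, B, C, D, E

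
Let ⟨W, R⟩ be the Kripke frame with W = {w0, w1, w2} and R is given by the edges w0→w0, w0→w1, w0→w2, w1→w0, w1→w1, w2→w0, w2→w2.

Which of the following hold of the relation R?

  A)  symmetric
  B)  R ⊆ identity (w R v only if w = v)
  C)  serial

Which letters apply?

(A) symmetric: every R-edge is matched by its reverse.
(B) not ⊆ identity: w0 R w1 with w0 ≠ w1.
(C) serial: every world has an R-successor.

A, C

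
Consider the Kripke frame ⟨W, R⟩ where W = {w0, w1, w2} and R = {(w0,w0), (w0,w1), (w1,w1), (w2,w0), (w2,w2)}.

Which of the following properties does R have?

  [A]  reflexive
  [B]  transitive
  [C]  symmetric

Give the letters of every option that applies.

(A) reflexive: each world relates to itself.
(B) not transitive: w2 R w0 and w0 R w1 but not w2 R w1.
(C) not symmetric: w0 R w1 but not w1 R w0.

A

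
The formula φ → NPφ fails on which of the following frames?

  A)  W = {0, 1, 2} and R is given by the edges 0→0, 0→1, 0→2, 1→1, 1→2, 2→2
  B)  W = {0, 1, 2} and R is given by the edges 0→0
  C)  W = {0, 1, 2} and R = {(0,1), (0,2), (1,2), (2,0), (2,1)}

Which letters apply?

A, C

The schema φ → NPφ is axiom B; it is valid on a frame iff R is symmetric.
(A) R is not symmetric (0 R 1 but not 1 R 0), so the schema fails here.
(B) R is symmetric (every R-edge is matched by its reverse), so the schema is valid here.
(C) R is not symmetric (0 R 1 but not 1 R 0), so the schema fails here.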